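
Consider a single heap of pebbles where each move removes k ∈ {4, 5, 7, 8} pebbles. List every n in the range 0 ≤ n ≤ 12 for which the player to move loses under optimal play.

0, 1, 2, 3, 12

Build the Grundy sequence with g(k) = mex{g(k−s) : s ∈ {4, 5, 7, 8}, s ≤ k}:
k:     0  1  2  3  4  5  6  7  8  9 10 11 12
g(k):  0  0  0  0  1  1  1  1  2  2  2  2  0
The P-positions (g = 0) in 0..12 are 0, 1, 2, 3, 12.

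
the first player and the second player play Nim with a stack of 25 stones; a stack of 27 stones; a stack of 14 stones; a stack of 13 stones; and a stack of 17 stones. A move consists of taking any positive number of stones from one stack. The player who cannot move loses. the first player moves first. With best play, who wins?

the first player wins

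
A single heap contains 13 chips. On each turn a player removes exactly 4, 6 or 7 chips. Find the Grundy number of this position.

0

Grundy values for subtraction set {4, 6, 7}:
k:     0  1  2  3  4  5  6  7  8  9 10 11 12 13
g(k):  0  0  0  0  1  1  1  1  2  2  2  0  0  0
So g(13) = 0.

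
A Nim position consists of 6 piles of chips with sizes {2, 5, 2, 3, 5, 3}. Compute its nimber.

Nim-sum: 2 ⊕ 5 ⊕ 2 ⊕ 3 ⊕ 5 ⊕ 3 = 0.

0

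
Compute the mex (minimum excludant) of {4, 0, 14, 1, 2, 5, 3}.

The values 0, 1, 2, 3, 4, 5 are all present; 6 is the first non-negative integer missing from the set.

6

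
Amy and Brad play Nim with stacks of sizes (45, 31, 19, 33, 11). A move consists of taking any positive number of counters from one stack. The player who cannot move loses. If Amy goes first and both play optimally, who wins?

Amy wins

In binary:
  101101  (45)
  011111  (31)
  010011  (19)
  100001  (33)
  001011  (11)
  ------
  001011  (11)
The nim-sum is 11 ≠ 0, so this is an N-position: the player to move can win; Amy has a winning move.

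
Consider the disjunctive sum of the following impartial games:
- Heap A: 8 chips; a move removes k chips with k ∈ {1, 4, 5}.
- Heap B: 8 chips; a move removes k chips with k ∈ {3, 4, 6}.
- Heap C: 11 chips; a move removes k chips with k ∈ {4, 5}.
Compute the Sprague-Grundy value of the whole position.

2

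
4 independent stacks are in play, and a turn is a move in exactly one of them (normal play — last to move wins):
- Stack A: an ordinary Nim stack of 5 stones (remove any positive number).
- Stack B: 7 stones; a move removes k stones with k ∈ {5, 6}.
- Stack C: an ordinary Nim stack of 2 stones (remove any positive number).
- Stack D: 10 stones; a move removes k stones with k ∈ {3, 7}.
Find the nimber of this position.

6

Stack A is a plain Nim stack of size 5, so its Grundy value is 5.
Build the Grundy sequence for stack B with g(k) = mex{g(k−s) : s ∈ {5, 6}, s ≤ k}:
g(0) = mex{} = 0
g(1) = mex{} = 0
g(2) = mex{} = 0
g(3) = mex{} = 0
g(4) = mex{} = 0
g(5) = mex{0} = 1
g(6) = mex{0} = 1
g(7) = mex{0} = 1
So g(7) = 1.
Stack C is a plain Nim stack of size 2, so its Grundy value is 2.
For stack D, compute g(0), g(1), … with moves {3, 7}:
k:     0  1  2  3  4  5  6  7  8  9 10
g(k):  0  0  0  1  1  1  0  2  2  1  0
So g(10) = 0.
The value of a disjunctive sum is the nim-sum of the parts.
Combined value = 5 ⊕ 1 ⊕ 2 ⊕ 0 = 6.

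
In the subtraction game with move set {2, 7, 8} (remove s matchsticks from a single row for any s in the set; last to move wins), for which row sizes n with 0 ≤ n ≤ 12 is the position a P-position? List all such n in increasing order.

0, 1, 4, 5, 10

Compute g(0), g(1), … for moves {2, 7, 8}:
g(0) = mex{} = 0
g(1) = mex{} = 0
g(2) = mex{0} = 1
g(3) = mex{0} = 1
g(4) = mex{1} = 0
g(5) = mex{1} = 0
g(6) = mex{0} = 1
g(7) = mex{0} = 1
g(8) = mex{0,1} = 2
g(9) = mex{0,1} = 2
g(10) = mex{1,2} = 0
g(11) = mex{0,1,2} = 3
g(12) = mex{0} = 1
The P-positions (g = 0) in 0..12 are 0, 1, 4, 5, 10.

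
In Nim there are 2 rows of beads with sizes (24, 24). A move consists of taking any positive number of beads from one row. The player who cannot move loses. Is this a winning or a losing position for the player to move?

Losing position

Nim-sum: 24 ^ 24 = 0.
The nim-sum is 0, so this is a P-position: the player to move is in a losing position under optimal play.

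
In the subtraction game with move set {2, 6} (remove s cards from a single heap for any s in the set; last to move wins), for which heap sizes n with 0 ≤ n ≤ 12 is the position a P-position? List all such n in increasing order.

0, 1, 4, 5, 8, 9, 12

Grundy values for subtraction set {2, 6}:
k:     0  1  2  3  4  5  6  7  8  9 10 11 12
g(k):  0  0  1  1  0  0  1  1  0  0  1  1  0
The P-positions (g = 0) in 0..12 are 0, 1, 4, 5, 8, 9, 12.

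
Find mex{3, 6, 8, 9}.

0

0 is not in the set, so the mex is 0.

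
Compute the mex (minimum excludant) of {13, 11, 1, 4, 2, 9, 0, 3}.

The values 0, 1, 2, 3, 4 are all present; 5 is the first non-negative integer missing from the set.

5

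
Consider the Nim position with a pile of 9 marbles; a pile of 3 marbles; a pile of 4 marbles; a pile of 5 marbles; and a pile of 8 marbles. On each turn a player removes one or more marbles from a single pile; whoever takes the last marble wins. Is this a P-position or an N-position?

Write each in binary and XOR column by column:
  1001  (9)
  0011  (3)
  0100  (4)
  0101  (5)
  1000  (8)
  ----
  0011  (3)
The nim-sum is 3 ≠ 0, so this is an N-position: the player to move can win.

N-position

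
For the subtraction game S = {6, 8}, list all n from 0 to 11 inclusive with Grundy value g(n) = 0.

0, 1, 2, 3, 4, 5

Compute g(0), g(1), … for moves {6, 8}:
g(0) = mex{} = 0
g(1) = mex{} = 0
g(2) = mex{} = 0
g(3) = mex{} = 0
g(4) = mex{} = 0
g(5) = mex{} = 0
g(6) = mex{0} = 1
g(7) = mex{0} = 1
g(8) = mex{0} = 1
g(9) = mex{0} = 1
g(10) = mex{0} = 1
g(11) = mex{0} = 1
The P-positions (g = 0) in 0..11 are 0, 1, 2, 3, 4, 5.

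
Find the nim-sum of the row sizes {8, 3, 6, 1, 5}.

9

In binary:
  1000  (8)
  0011  (3)
  0110  (6)
  0001  (1)
  0101  (5)
  ----
  1001  (9)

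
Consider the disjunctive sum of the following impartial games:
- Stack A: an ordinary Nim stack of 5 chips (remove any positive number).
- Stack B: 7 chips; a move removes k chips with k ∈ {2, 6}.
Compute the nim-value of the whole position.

Stack A is a plain Nim stack of size 5, so its Grundy value is 5.
For stack B, compute g(0), g(1), … with moves {2, 6}:
k:     0  1  2  3  4  5  6  7
g(k):  0  0  1  1  0  0  1  1
So g(7) = 1.
By the Sprague-Grundy theorem, the Grundy value of a sum of independent games is the XOR of the component values.
Combined value = 5 XOR 1 = 4.

4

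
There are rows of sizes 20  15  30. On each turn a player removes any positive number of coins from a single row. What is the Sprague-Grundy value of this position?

Nim-sum: 20 ⊕ 15 ⊕ 30 = 5.

5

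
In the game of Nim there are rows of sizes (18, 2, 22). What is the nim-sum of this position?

6

Compute the nim-sum pairwise:
18 XOR 2 = 16
16 XOR 22 = 6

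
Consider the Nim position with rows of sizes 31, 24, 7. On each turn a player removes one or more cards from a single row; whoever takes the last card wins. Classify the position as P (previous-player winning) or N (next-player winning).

Compute the nim-sum pairwise:
31 ⊕ 24 = 7
7 ⊕ 7 = 0
The nim-sum is 0, so this is a P-position: the player to move is in a losing position under optimal play.

P-position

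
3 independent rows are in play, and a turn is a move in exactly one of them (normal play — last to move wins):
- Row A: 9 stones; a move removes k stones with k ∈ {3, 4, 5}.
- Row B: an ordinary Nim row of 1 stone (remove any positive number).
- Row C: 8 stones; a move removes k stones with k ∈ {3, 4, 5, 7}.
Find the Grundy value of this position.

For row A, compute g(0), g(1), … with moves {3, 4, 5}:
g(0) = mex{} = 0
g(1) = mex{} = 0
g(2) = mex{} = 0
g(3) = mex{0} = 1
g(4) = mex{0} = 1
g(5) = mex{0} = 1
g(6) = mex{0,1} = 2
g(7) = mex{0,1} = 2
g(8) = mex{1} = 0
g(9) = mex{1,2} = 0
So g(9) = 0.
Row B is a plain Nim row of size 1, so its Grundy value is 1.
Grundy values for row C (subtraction set {3, 4, 5, 7}):
g(0) = mex{} = 0
g(1) = mex{} = 0
g(2) = mex{} = 0
g(3) = mex{0} = 1
g(4) = mex{0} = 1
g(5) = mex{0} = 1
g(6) = mex{0,1} = 2
g(7) = mex{0,1} = 2
g(8) = mex{0,1} = 2
So g(8) = 2.
The value of a disjunctive sum is the nim-sum of the parts.
Combined value = 0 XOR 1 XOR 2 = 3.

3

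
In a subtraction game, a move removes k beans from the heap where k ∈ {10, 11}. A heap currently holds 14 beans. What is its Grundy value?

Compute g(0), g(1), … for moves {10, 11}:
k:     0  1  2  3  4  5  6  7  8  9 10 11 12 13 14
g(k):  0  0  0  0  0  0  0  0  0  0  1  1  1  1  1
So g(14) = 1.

1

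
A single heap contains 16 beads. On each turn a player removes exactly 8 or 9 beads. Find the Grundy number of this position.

2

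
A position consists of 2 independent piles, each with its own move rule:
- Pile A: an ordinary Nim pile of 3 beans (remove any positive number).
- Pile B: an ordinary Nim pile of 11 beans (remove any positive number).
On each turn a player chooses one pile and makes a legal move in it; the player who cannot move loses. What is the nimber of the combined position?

8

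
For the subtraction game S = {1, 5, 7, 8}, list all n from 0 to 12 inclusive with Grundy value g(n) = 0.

0, 2, 4, 6

Grundy values for subtraction set {1, 5, 7, 8}:
g(0) = mex{} = 0
g(1) = mex{0} = 1
g(2) = mex{1} = 0
g(3) = mex{0} = 1
g(4) = mex{1} = 0
g(5) = mex{0} = 1
g(6) = mex{1} = 0
g(7) = mex{0} = 1
g(8) = mex{0,1} = 2
g(9) = mex{0,1,2} = 3
g(10) = mex{0,1,3} = 2
g(11) = mex{0,1,2} = 3
g(12) = mex{0,1,3} = 2
The P-positions (g = 0) in 0..12 are 0, 2, 4, 6.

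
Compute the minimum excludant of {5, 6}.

0 is not in the set, so the mex is 0.

0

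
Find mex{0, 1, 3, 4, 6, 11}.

The values 0, 1 are all present; 2 is the first non-negative integer missing from the set.

2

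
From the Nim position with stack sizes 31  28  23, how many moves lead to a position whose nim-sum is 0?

In binary:
  11111  (31)
  11100  (28)
  10111  (23)
  -----
  10100  (20)
The overall nim-sum is X = 20. A stack of size p has a winning move iff p XOR X < p (reduce it to p XOR X).
  31: 31 XOR 20 = 11 < 31 — winning move (to 11).
  28: 28 XOR 20 = 8 < 28 — winning move (to 8).
  23: 23 XOR 20 = 3 < 23 — winning move (to 3).
That gives 3 winning moves.

3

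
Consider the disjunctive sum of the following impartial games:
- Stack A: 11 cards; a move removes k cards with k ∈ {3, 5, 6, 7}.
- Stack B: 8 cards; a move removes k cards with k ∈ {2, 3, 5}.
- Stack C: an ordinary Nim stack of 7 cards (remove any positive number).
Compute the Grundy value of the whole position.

For stack A, compute g(0), g(1), … with moves {3, 5, 6, 7}:
g(0) = mex{} = 0
g(1) = mex{} = 0
g(2) = mex{} = 0
g(3) = mex{0} = 1
g(4) = mex{0} = 1
g(5) = mex{0} = 1
g(6) = mex{0,1} = 2
g(7) = mex{0,1} = 2
g(8) = mex{0,1} = 2
g(9) = mex{0,1,2} = 3
g(10) = mex{1,2} = 0
g(11) = mex{1,2} = 0
So g(11) = 0.
Build the Grundy sequence for stack B with g(k) = mex{g(k−s) : s ∈ {2, 3, 5}, s ≤ k}:
k:     0  1  2  3  4  5  6  7  8
g(k):  0  0  1  1  2  2  3  0  0
So g(8) = 0.
Stack C is a plain Nim stack of size 7, so its Grundy value is 7.
The value of a disjunctive sum is the nim-sum of the parts.
Combined value = 0 ⊕ 0 ⊕ 7 = 7.

7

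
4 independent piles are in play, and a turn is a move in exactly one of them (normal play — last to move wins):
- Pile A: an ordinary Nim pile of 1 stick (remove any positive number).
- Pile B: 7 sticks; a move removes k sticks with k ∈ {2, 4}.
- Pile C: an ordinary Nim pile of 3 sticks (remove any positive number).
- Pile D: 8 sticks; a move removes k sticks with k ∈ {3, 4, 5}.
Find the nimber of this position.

Pile A is a plain Nim pile of size 1, so its Grundy value is 1.
Grundy values for pile B (subtraction set {2, 4}):
g(0) = mex{} = 0
g(1) = mex{} = 0
g(2) = mex{0} = 1
g(3) = mex{0} = 1
g(4) = mex{0,1} = 2
g(5) = mex{0,1} = 2
g(6) = mex{1,2} = 0
g(7) = mex{1,2} = 0
So g(7) = 0.
Pile C is a plain Nim pile of size 3, so its Grundy value is 3.
Build the Grundy sequence for pile D with g(k) = mex{g(k−s) : s ∈ {3, 4, 5}, s ≤ k}:
g(0) = mex{} = 0
g(1) = mex{} = 0
g(2) = mex{} = 0
g(3) = mex{0} = 1
g(4) = mex{0} = 1
g(5) = mex{0} = 1
g(6) = mex{0,1} = 2
g(7) = mex{0,1} = 2
g(8) = mex{1} = 0
So g(8) = 0.
The value of a disjunctive sum is the nim-sum of the parts.
Combined value = 1 XOR 0 XOR 3 XOR 0 = 2.

2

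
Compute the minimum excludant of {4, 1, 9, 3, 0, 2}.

The values 0, 1, 2, 3, 4 are all present; 5 is the first non-negative integer missing from the set.

5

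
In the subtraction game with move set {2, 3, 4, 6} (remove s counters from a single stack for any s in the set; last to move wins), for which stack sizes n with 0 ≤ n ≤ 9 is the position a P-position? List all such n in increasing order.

0, 1, 8, 9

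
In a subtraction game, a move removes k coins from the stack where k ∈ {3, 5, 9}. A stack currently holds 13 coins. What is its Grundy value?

2

Compute g(0), g(1), … for moves {3, 5, 9}:
g(0) = mex{} = 0
g(1) = mex{} = 0
g(2) = mex{} = 0
g(3) = mex{0} = 1
g(4) = mex{0} = 1
g(5) = mex{0} = 1
g(6) = mex{0,1} = 2
g(7) = mex{0,1} = 2
g(8) = mex{1} = 0
g(9) = mex{0,1,2} = 3
g(10) = mex{0,1,2} = 3
g(11) = mex{0,2} = 1
g(12) = mex{1,2,3} = 0
g(13) = mex{0,1,3} = 2
So g(13) = 2.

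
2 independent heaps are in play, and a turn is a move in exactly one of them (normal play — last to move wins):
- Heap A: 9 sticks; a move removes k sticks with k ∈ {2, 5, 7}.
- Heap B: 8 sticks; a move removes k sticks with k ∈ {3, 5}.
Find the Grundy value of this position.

Build the Grundy sequence for heap A with g(k) = mex{g(k−s) : s ∈ {2, 5, 7}, s ≤ k}:
g(0) = mex{} = 0
g(1) = mex{} = 0
g(2) = mex{0} = 1
g(3) = mex{0} = 1
g(4) = mex{1} = 0
g(5) = mex{0,1} = 2
g(6) = mex{0} = 1
g(7) = mex{0,1,2} = 3
g(8) = mex{0,1} = 2
g(9) = mex{0,1,3} = 2
So g(9) = 2.
Build the Grundy sequence for heap B with g(k) = mex{g(k−s) : s ∈ {3, 5}, s ≤ k}:
k:     0  1  2  3  4  5  6  7  8
g(k):  0  0  0  1  1  1  2  2  0
So g(8) = 0.
The value of a disjunctive sum is the nim-sum of the parts.
Combined value = 2 XOR 0 = 2.

2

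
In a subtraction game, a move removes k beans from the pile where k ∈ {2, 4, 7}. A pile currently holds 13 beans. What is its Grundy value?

Grundy values for subtraction set {2, 4, 7}:
k:     0  1  2  3  4  5  6  7  8  9 10 11 12 13
g(k):  0  0  1  1  2  2  0  3  1  0  2  1  0  2
So g(13) = 2.

2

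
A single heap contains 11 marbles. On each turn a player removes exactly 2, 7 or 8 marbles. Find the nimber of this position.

Compute g(0), g(1), … for moves {2, 7, 8}:
g(0) = mex{} = 0
g(1) = mex{} = 0
g(2) = mex{0} = 1
g(3) = mex{0} = 1
g(4) = mex{1} = 0
g(5) = mex{1} = 0
g(6) = mex{0} = 1
g(7) = mex{0} = 1
g(8) = mex{0,1} = 2
g(9) = mex{0,1} = 2
g(10) = mex{1,2} = 0
g(11) = mex{0,1,2} = 3
So g(11) = 3.

3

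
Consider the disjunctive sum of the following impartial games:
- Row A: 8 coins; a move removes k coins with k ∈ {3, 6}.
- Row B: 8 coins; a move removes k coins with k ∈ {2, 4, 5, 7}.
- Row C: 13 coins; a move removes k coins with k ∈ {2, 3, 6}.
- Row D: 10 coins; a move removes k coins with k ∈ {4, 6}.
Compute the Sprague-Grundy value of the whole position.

4

Build the Grundy sequence for row A with g(k) = mex{g(k−s) : s ∈ {3, 6}, s ≤ k}:
g(0) = mex{} = 0
g(1) = mex{} = 0
g(2) = mex{} = 0
g(3) = mex{0} = 1
g(4) = mex{0} = 1
g(5) = mex{0} = 1
g(6) = mex{0,1} = 2
g(7) = mex{0,1} = 2
g(8) = mex{0,1} = 2
So g(8) = 2.
Build the Grundy sequence for row B with g(k) = mex{g(k−s) : s ∈ {2, 4, 5, 7}, s ≤ k}:
g(0) = mex{} = 0
g(1) = mex{} = 0
g(2) = mex{0} = 1
g(3) = mex{0} = 1
g(4) = mex{0,1} = 2
g(5) = mex{0,1} = 2
g(6) = mex{0,1,2} = 3
g(7) = mex{0,1,2} = 3
g(8) = mex{0,1,2,3} = 4
So g(8) = 4.
For row C, compute g(0), g(1), … with moves {2, 3, 6}:
k:     0  1  2  3  4  5  6  7  8  9 10 11 12 13
g(k):  0  0  1  1  2  0  3  1  2  0  0  1  1  2
So g(13) = 2.
Build the Grundy sequence for row D with g(k) = mex{g(k−s) : s ∈ {4, 6}, s ≤ k}:
k:     0  1  2  3  4  5  6  7  8  9 10
g(k):  0  0  0  0  1  1  1  1  2  2  0
So g(10) = 0.
By the Sprague-Grundy theorem, the Grundy value of a sum of independent games is the XOR of the component values.
Combined value = 2 XOR 4 XOR 2 XOR 0 = 4.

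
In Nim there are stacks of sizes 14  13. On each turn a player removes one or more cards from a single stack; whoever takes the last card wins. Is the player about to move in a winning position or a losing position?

Winning position

Nim-sum: 14 ⊕ 13 = 3.
The nim-sum is 3 ≠ 0, so this is an N-position: the player to move can win.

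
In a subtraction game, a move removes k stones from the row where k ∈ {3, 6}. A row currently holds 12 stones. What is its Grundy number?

1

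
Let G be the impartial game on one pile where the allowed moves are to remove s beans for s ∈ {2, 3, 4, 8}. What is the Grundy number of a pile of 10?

2

Grundy values for subtraction set {2, 3, 4, 8}:
g(0) = mex{} = 0
g(1) = mex{} = 0
g(2) = mex{0} = 1
g(3) = mex{0} = 1
g(4) = mex{0,1} = 2
g(5) = mex{0,1} = 2
g(6) = mex{1,2} = 0
g(7) = mex{1,2} = 0
g(8) = mex{0,2} = 1
g(9) = mex{0,2} = 1
g(10) = mex{0,1} = 2
So g(10) = 2.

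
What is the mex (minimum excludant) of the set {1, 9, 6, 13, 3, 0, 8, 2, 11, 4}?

The values 0, 1, 2, 3, 4 are all present; 5 is the first non-negative integer missing from the set.

5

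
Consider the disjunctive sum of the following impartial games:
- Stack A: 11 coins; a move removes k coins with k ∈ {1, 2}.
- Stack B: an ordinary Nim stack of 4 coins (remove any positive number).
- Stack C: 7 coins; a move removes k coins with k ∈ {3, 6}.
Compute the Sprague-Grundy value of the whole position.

4

Build the Grundy sequence for stack A with g(k) = mex{g(k−s) : s ∈ {1, 2}, s ≤ k}:
k:     0  1  2  3  4  5  6  7  8  9 10 11
g(k):  0  1  2  0  1  2  0  1  2  0  1  2
So g(11) = 2.
Stack B is a plain Nim stack of size 4, so its Grundy value is 4.
Build the Grundy sequence for stack C with g(k) = mex{g(k−s) : s ∈ {3, 6}, s ≤ k}:
k:     0  1  2  3  4  5  6  7
g(k):  0  0  0  1  1  1  2  2
So g(7) = 2.
By the Sprague-Grundy theorem, the Grundy value of a sum of independent games is the XOR of the component values.
Combined value = 2 XOR 4 XOR 2 = 4.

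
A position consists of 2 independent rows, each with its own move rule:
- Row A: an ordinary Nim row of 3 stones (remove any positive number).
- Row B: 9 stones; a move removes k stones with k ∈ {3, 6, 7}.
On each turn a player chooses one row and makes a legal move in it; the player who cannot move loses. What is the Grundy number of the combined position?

0

Row A is a plain Nim row of size 3, so its Grundy value is 3.
Build the Grundy sequence for row B with g(k) = mex{g(k−s) : s ∈ {3, 6, 7}, s ≤ k}:
g(0) = mex{} = 0
g(1) = mex{} = 0
g(2) = mex{} = 0
g(3) = mex{0} = 1
g(4) = mex{0} = 1
g(5) = mex{0} = 1
g(6) = mex{0,1} = 2
g(7) = mex{0,1} = 2
g(8) = mex{0,1} = 2
g(9) = mex{0,1,2} = 3
So g(9) = 3.
By the Sprague-Grundy theorem, the Grundy value of a sum of independent games is the XOR of the component values.
Combined value = 3 ⊕ 3 = 0.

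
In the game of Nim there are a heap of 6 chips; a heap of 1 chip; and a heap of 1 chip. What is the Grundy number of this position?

6

Compute the nim-sum pairwise:
6 XOR 1 = 7
7 XOR 1 = 6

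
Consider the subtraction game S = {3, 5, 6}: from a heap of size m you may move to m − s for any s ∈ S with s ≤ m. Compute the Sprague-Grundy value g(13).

1

Build the Grundy sequence with g(k) = mex{g(k−s) : s ∈ {3, 5, 6}, s ≤ k}:
k:     0  1  2  3  4  5  6  7  8  9 10 11 12 13
g(k):  0  0  0  1  1  1  2  2  2  0  0  0  1  1
So g(13) = 1.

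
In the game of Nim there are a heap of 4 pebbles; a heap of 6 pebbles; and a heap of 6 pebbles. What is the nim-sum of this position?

4

Nim-sum: 4 XOR 6 XOR 6 = 4.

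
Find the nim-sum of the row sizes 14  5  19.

24

Compute the nim-sum pairwise:
14 XOR 5 = 11
11 XOR 19 = 24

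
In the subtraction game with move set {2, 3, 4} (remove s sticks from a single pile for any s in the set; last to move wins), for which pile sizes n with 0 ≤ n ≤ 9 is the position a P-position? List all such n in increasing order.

Compute g(0), g(1), … for moves {2, 3, 4}:
g(0) = mex{} = 0
g(1) = mex{} = 0
g(2) = mex{0} = 1
g(3) = mex{0} = 1
g(4) = mex{0,1} = 2
g(5) = mex{0,1} = 2
g(6) = mex{1,2} = 0
g(7) = mex{1,2} = 0
g(8) = mex{0,2} = 1
g(9) = mex{0,2} = 1
The P-positions (g = 0) in 0..9 are 0, 1, 6, 7.

0, 1, 6, 7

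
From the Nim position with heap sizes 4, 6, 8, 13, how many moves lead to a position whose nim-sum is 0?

3

Nim-sum: 4 ⊕ 6 ⊕ 8 ⊕ 13 = 7.
The overall nim-sum is X = 7. A heap of size p has a winning move iff p XOR X < p (reduce it to p XOR X).
  4: 4 XOR 7 = 3 < 4 — winning move (to 3).
  6: 6 XOR 7 = 1 < 6 — winning move (to 1).
  8: 8 XOR 7 = 15 ≥ 8 — no move.
  13: 13 XOR 7 = 10 < 13 — winning move (to 10).
That gives 3 winning moves.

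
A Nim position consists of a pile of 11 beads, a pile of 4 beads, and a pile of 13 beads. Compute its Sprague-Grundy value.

2

Compute the nim-sum pairwise:
11 ⊕ 4 = 15
15 ⊕ 13 = 2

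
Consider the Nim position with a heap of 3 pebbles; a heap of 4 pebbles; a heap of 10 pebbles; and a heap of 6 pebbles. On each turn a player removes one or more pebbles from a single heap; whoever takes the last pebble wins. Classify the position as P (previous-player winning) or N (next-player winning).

N-position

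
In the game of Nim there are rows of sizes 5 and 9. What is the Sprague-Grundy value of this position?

12

Compute the nim-sum pairwise:
5 ⊕ 9 = 12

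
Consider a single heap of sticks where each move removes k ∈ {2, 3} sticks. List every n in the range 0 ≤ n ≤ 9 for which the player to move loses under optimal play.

Build the Grundy sequence with g(k) = mex{g(k−s) : s ∈ {2, 3}, s ≤ k}:
g(0) = mex{} = 0
g(1) = mex{} = 0
g(2) = mex{0} = 1
g(3) = mex{0} = 1
g(4) = mex{0,1} = 2
g(5) = mex{1} = 0
g(6) = mex{1,2} = 0
g(7) = mex{0,2} = 1
g(8) = mex{0} = 1
g(9) = mex{0,1} = 2
The P-positions (g = 0) in 0..9 are 0, 1, 5, 6.

0, 1, 5, 6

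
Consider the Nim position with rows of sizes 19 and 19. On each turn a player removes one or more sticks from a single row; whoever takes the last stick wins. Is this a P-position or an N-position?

Write each in binary and XOR column by column:
  10011  (19)
  10011  (19)
  -----
  00000  (0)
The nim-sum is 0, so this is a P-position: the player to move is in a losing position under optimal play.

P-position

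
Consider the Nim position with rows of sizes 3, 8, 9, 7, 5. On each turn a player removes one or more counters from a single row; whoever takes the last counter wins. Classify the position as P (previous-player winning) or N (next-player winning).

P-position

Nim-sum: 3 ^ 8 ^ 9 ^ 7 ^ 5 = 0.
The nim-sum is 0, so this is a P-position: the player to move is in a losing position under optimal play.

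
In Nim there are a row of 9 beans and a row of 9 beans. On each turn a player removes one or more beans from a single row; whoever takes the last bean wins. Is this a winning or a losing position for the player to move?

Losing position

Nim-sum: 9 ⊕ 9 = 0.
The nim-sum is 0, so this is a P-position: the player to move is in a losing position under optimal play.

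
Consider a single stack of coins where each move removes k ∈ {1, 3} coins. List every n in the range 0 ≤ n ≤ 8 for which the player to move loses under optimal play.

0, 2, 4, 6, 8

Grundy values for subtraction set {1, 3}:
k:     0  1  2  3  4  5  6  7  8
g(k):  0  1  0  1  0  1  0  1  0
The P-positions (g = 0) in 0..8 are 0, 2, 4, 6, 8.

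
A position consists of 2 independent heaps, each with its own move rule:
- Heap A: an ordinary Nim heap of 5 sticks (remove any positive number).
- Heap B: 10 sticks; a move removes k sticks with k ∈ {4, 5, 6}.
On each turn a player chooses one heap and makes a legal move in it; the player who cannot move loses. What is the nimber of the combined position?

5

Heap A is a plain Nim heap of size 5, so its Grundy value is 5.
For heap B, compute g(0), g(1), … with moves {4, 5, 6}:
k:     0  1  2  3  4  5  6  7  8  9 10
g(k):  0  0  0  0  1  1  1  1  2  2  0
So g(10) = 0.
The value of a disjunctive sum is the nim-sum of the parts.
Combined value = 5 XOR 0 = 5.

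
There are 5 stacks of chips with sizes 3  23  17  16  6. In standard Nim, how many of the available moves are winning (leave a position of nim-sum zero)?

3

Nim-sum: 3 ^ 23 ^ 17 ^ 16 ^ 6 = 19.
The overall nim-sum is X = 19. A stack of size p has a winning move iff p XOR X < p (reduce it to p XOR X).
  3: 3 XOR 19 = 16 ≥ 3 — no move.
  23: 23 XOR 19 = 4 < 23 — winning move (to 4).
  17: 17 XOR 19 = 2 < 17 — winning move (to 2).
  16: 16 XOR 19 = 3 < 16 — winning move (to 3).
  6: 6 XOR 19 = 21 ≥ 6 — no move.
That gives 3 winning moves.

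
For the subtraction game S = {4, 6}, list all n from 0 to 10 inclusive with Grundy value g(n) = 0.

0, 1, 2, 3, 10

Grundy values for subtraction set {4, 6}:
g(0) = mex{} = 0
g(1) = mex{} = 0
g(2) = mex{} = 0
g(3) = mex{} = 0
g(4) = mex{0} = 1
g(5) = mex{0} = 1
g(6) = mex{0} = 1
g(7) = mex{0} = 1
g(8) = mex{0,1} = 2
g(9) = mex{0,1} = 2
g(10) = mex{1} = 0
The P-positions (g = 0) in 0..10 are 0, 1, 2, 3, 10.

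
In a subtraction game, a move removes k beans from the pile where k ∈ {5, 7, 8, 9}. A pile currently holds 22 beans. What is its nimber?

1

Build the Grundy sequence with g(k) = mex{g(k−s) : s ∈ {5, 7, 8, 9}, s ≤ k}:
k:     0  1  2  3  4  5  6  7  8  9 10 11 12 13 14 15 16 17 18 19 20 21 22
g(k):  0  0  0  0  0  1  1  1  1  1  2  2  2  2  0  0  0  0  0  1  1  1  1
So g(22) = 1.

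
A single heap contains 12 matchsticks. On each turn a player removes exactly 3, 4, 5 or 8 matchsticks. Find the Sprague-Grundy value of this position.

0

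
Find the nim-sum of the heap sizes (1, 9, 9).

1

Compute the nim-sum pairwise:
1 ⊕ 9 = 8
8 ⊕ 9 = 1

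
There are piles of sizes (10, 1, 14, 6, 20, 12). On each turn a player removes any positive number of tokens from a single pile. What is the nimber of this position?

27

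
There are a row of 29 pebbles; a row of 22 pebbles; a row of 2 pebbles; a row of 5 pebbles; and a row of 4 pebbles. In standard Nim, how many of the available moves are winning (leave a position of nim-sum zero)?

Compute the nim-sum pairwise:
29 ^ 22 = 11
11 ^ 2 = 9
9 ^ 5 = 12
12 ^ 4 = 8
The overall nim-sum is X = 8. A row of size p has a winning move iff p XOR X < p (reduce it to p XOR X).
  29: 29 XOR 8 = 21 < 29 — winning move (to 21).
  22: 22 XOR 8 = 30 ≥ 22 — no move.
  2: 2 XOR 8 = 10 ≥ 2 — no move.
  5: 5 XOR 8 = 13 ≥ 5 — no move.
  4: 4 XOR 8 = 12 ≥ 4 — no move.
That gives 1 winning move.

1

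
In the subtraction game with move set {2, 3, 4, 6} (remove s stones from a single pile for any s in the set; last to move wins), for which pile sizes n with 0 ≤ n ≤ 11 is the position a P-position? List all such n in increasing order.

0, 1, 8, 9

Grundy values for subtraction set {2, 3, 4, 6}:
g(0) = mex{} = 0
g(1) = mex{} = 0
g(2) = mex{0} = 1
g(3) = mex{0} = 1
g(4) = mex{0,1} = 2
g(5) = mex{0,1} = 2
g(6) = mex{0,1,2} = 3
g(7) = mex{0,1,2} = 3
g(8) = mex{1,2,3} = 0
g(9) = mex{1,2,3} = 0
g(10) = mex{0,2,3} = 1
g(11) = mex{0,2,3} = 1
The P-positions (g = 0) in 0..11 are 0, 1, 8, 9.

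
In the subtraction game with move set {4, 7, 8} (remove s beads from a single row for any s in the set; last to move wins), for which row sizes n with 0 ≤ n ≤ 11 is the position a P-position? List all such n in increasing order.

0, 1, 2, 3

Grundy values for subtraction set {4, 7, 8}:
k:     0  1  2  3  4  5  6  7  8  9 10 11
g(k):  0  0  0  0  1  1  1  1  2  2  2  2
The P-positions (g = 0) in 0..11 are 0, 1, 2, 3.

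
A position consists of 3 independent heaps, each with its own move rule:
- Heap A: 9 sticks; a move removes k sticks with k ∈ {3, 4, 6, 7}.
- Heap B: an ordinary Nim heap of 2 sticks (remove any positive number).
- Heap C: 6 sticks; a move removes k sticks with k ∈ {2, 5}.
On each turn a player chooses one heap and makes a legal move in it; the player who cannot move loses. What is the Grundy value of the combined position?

For heap A, compute g(0), g(1), … with moves {3, 4, 6, 7}:
k:     0  1  2  3  4  5  6  7  8  9
g(k):  0  0  0  1  1  1  2  2  2  3
So g(9) = 3.
Heap B is a plain Nim heap of size 2, so its Grundy value is 2.
For heap C, compute g(0), g(1), … with moves {2, 5}:
k:     0  1  2  3  4  5  6
g(k):  0  0  1  1  0  2  1
So g(6) = 1.
The value of a disjunctive sum is the nim-sum of the parts.
Combined value = 3 ⊕ 2 ⊕ 1 = 0.

0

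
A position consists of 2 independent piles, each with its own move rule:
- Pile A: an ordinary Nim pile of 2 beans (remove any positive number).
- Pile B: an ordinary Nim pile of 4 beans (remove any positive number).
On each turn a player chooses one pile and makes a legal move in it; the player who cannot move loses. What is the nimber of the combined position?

6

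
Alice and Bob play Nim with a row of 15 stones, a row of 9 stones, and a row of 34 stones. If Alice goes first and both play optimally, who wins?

Alice wins

Write each in binary and XOR column by column:
  001111  (15)
  001001  (9)
  100010  (34)
  ------
  100100  (36)
The nim-sum is 36 ≠ 0, so this is an N-position: the player to move can win; Alice has a winning move.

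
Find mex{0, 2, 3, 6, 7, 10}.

1

0 is in the set but 1 is not, so the mex is 1.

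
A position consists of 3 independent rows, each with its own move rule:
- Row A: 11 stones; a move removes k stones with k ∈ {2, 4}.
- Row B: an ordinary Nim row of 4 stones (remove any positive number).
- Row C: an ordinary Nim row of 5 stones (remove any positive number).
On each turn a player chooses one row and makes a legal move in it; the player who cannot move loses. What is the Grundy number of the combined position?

3

Build the Grundy sequence for row A with g(k) = mex{g(k−s) : s ∈ {2, 4}, s ≤ k}:
g(0) = mex{} = 0
g(1) = mex{} = 0
g(2) = mex{0} = 1
g(3) = mex{0} = 1
g(4) = mex{0,1} = 2
g(5) = mex{0,1} = 2
g(6) = mex{1,2} = 0
g(7) = mex{1,2} = 0
g(8) = mex{0,2} = 1
g(9) = mex{0,2} = 1
g(10) = mex{0,1} = 2
g(11) = mex{0,1} = 2
So g(11) = 2.
Row B is a plain Nim row of size 4, so its Grundy value is 4.
Row C is a plain Nim row of size 5, so its Grundy value is 5.
The value of a disjunctive sum is the nim-sum of the parts.
Combined value = 2 XOR 4 XOR 5 = 3.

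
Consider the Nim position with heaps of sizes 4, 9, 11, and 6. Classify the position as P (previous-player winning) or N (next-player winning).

P-position

Compute the nim-sum pairwise:
4 ⊕ 9 = 13
13 ⊕ 11 = 6
6 ⊕ 6 = 0
The nim-sum is 0, so this is a P-position: the player to move is in a losing position under optimal play.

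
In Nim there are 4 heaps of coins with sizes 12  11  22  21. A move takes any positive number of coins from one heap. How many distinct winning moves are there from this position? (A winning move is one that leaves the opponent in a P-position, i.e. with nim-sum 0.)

3

Nim-sum: 12 ⊕ 11 ⊕ 22 ⊕ 21 = 4.
The overall nim-sum is X = 4. A heap of size p has a winning move iff p XOR X < p (reduce it to p XOR X).
  12: 12 XOR 4 = 8 < 12 — winning move (to 8).
  11: 11 XOR 4 = 15 ≥ 11 — no move.
  22: 22 XOR 4 = 18 < 22 — winning move (to 18).
  21: 21 XOR 4 = 17 < 21 — winning move (to 17).
That gives 3 winning moves.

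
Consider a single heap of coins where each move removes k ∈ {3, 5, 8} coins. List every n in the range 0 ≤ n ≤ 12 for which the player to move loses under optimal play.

Grundy values for subtraction set {3, 5, 8}:
g(0) = mex{} = 0
g(1) = mex{} = 0
g(2) = mex{} = 0
g(3) = mex{0} = 1
g(4) = mex{0} = 1
g(5) = mex{0} = 1
g(6) = mex{0,1} = 2
g(7) = mex{0,1} = 2
g(8) = mex{0,1} = 2
g(9) = mex{0,1,2} = 3
g(10) = mex{0,1,2} = 3
g(11) = mex{1,2} = 0
g(12) = mex{1,2,3} = 0
The P-positions (g = 0) in 0..12 are 0, 1, 2, 11, 12.

0, 1, 2, 11, 12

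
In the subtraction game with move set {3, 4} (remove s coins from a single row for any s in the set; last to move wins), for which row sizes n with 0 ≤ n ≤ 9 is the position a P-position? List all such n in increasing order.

0, 1, 2, 7, 8, 9

Compute g(0), g(1), … for moves {3, 4}:
k:     0  1  2  3  4  5  6  7  8  9
g(k):  0  0  0  1  1  1  2  0  0  0
The P-positions (g = 0) in 0..9 are 0, 1, 2, 7, 8, 9.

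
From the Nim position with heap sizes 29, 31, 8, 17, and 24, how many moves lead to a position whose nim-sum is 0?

1

Nim-sum: 29 XOR 31 XOR 8 XOR 17 XOR 24 = 3.
The overall nim-sum is X = 3. A heap of size p has a winning move iff p XOR X < p (reduce it to p XOR X).
  29: 29 XOR 3 = 30 ≥ 29 — no move.
  31: 31 XOR 3 = 28 < 31 — winning move (to 28).
  8: 8 XOR 3 = 11 ≥ 8 — no move.
  17: 17 XOR 3 = 18 ≥ 17 — no move.
  24: 24 XOR 3 = 27 ≥ 24 — no move.
That gives 1 winning move.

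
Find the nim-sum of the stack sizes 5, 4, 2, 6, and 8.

13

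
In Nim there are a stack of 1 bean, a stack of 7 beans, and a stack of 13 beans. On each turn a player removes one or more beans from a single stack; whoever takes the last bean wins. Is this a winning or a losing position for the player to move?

Winning position

Write each in binary and XOR column by column:
  0001  (1)
  0111  (7)
  1101  (13)
  ----
  1011  (11)
The nim-sum is 11 ≠ 0, so this is an N-position: the player to move can win.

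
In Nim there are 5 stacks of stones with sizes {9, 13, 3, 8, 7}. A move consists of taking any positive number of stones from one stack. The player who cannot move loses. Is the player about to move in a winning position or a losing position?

Winning position

In binary:
  1001  (9)
  1101  (13)
  0011  (3)
  1000  (8)
  0111  (7)
  ----
  1000  (8)
The nim-sum is 8 ≠ 0, so this is an N-position: the player to move can win.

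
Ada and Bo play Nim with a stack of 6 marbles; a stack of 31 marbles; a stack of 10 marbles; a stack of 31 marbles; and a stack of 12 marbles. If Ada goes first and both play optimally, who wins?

Bo wins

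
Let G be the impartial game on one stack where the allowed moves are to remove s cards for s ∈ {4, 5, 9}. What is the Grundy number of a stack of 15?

Compute g(0), g(1), … for moves {4, 5, 9}:
k:     0  1  2  3  4  5  6  7  8  9 10 11 12 13 14 15
g(k):  0  0  0  0  1  1  1  1  2  2  2  2  3  0  0  0
So g(15) = 0.

0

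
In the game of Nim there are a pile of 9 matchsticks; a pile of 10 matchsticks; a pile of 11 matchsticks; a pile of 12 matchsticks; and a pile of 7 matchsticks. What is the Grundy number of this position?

Nim-sum: 9 XOR 10 XOR 11 XOR 12 XOR 7 = 3.

3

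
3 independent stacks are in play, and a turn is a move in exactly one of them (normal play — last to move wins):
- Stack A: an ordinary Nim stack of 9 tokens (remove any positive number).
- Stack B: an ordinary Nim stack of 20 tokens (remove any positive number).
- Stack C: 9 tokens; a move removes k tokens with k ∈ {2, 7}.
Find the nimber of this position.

29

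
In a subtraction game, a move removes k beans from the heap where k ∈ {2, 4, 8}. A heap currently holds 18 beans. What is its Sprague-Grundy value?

0

Compute g(0), g(1), … for moves {2, 4, 8}:
k:     0  1  2  3  4  5  6  7  8  9 10 11 12 13 14 15 16 17 18
g(k):  0  0  1  1  2  2  0  0  1  1  2  2  0  0  1  1  2  2  0
So g(18) = 0.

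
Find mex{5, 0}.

0 is in the set but 1 is not, so the mex is 1.

1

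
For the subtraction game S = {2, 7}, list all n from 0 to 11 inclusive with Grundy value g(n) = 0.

Build the Grundy sequence with g(k) = mex{g(k−s) : s ∈ {2, 7}, s ≤ k}:
k:     0  1  2  3  4  5  6  7  8  9 10 11
g(k):  0  0  1  1  0  0  1  1  2  0  0  1
The P-positions (g = 0) in 0..11 are 0, 1, 4, 5, 9, 10.

0, 1, 4, 5, 9, 10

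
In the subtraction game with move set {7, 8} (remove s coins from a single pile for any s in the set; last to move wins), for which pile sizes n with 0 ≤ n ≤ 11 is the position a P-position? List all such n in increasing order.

Build the Grundy sequence with g(k) = mex{g(k−s) : s ∈ {7, 8}, s ≤ k}:
g(0) = mex{} = 0
g(1) = mex{} = 0
g(2) = mex{} = 0
g(3) = mex{} = 0
g(4) = mex{} = 0
g(5) = mex{} = 0
g(6) = mex{} = 0
g(7) = mex{0} = 1
g(8) = mex{0} = 1
g(9) = mex{0} = 1
g(10) = mex{0} = 1
g(11) = mex{0} = 1
The P-positions (g = 0) in 0..11 are 0, 1, 2, 3, 4, 5, 6.

0, 1, 2, 3, 4, 5, 6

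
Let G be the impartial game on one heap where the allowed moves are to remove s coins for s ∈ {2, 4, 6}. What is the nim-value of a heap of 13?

2

Build the Grundy sequence with g(k) = mex{g(k−s) : s ∈ {2, 4, 6}, s ≤ k}:
g(0) = mex{} = 0
g(1) = mex{} = 0
g(2) = mex{0} = 1
g(3) = mex{0} = 1
g(4) = mex{0,1} = 2
g(5) = mex{0,1} = 2
g(6) = mex{0,1,2} = 3
g(7) = mex{0,1,2} = 3
g(8) = mex{1,2,3} = 0
g(9) = mex{1,2,3} = 0
g(10) = mex{0,2,3} = 1
g(11) = mex{0,2,3} = 1
g(12) = mex{0,1,3} = 2
g(13) = mex{0,1,3} = 2
So g(13) = 2.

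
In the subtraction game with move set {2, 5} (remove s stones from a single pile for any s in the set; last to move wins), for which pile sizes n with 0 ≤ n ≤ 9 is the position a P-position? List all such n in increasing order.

0, 1, 4, 7, 8

Grundy values for subtraction set {2, 5}:
g(0) = mex{} = 0
g(1) = mex{} = 0
g(2) = mex{0} = 1
g(3) = mex{0} = 1
g(4) = mex{1} = 0
g(5) = mex{0,1} = 2
g(6) = mex{0} = 1
g(7) = mex{1,2} = 0
g(8) = mex{1} = 0
g(9) = mex{0} = 1
The P-positions (g = 0) in 0..9 are 0, 1, 4, 7, 8.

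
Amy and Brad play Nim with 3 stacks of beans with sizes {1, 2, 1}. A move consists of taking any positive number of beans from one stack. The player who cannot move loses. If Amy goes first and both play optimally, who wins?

Amy wins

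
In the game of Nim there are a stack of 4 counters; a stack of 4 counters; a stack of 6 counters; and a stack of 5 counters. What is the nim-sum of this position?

3

Nim-sum: 4 ⊕ 4 ⊕ 6 ⊕ 5 = 3.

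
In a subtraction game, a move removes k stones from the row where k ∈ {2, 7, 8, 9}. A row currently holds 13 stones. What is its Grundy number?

Grundy values for subtraction set {2, 7, 8, 9}:
g(0) = mex{} = 0
g(1) = mex{} = 0
g(2) = mex{0} = 1
g(3) = mex{0} = 1
g(4) = mex{1} = 0
g(5) = mex{1} = 0
g(6) = mex{0} = 1
g(7) = mex{0} = 1
g(8) = mex{0,1} = 2
g(9) = mex{0,1} = 2
g(10) = mex{0,1,2} = 3
g(11) = mex{0,1,2} = 3
g(12) = mex{0,1,3} = 2
g(13) = mex{0,1,3} = 2
So g(13) = 2.

2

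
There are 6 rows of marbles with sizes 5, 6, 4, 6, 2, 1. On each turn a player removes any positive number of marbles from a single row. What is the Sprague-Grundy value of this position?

Compute the nim-sum pairwise:
5 ⊕ 6 = 3
3 ⊕ 4 = 7
7 ⊕ 6 = 1
1 ⊕ 2 = 3
3 ⊕ 1 = 2

2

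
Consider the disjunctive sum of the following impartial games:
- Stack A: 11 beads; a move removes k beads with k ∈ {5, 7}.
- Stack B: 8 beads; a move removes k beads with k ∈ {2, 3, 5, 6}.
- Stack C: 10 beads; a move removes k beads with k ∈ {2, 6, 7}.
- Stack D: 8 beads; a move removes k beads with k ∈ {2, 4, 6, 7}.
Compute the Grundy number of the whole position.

For stack A, compute g(0), g(1), … with moves {5, 7}:
k:     0  1  2  3  4  5  6  7  8  9 10 11
g(k):  0  0  0  0  0  1  1  1  1  1  2  2
So g(11) = 2.
Build the Grundy sequence for stack B with g(k) = mex{g(k−s) : s ∈ {2, 3, 5, 6}, s ≤ k}:
k:     0  1  2  3  4  5  6  7  8
g(k):  0  0  1  1  2  2  3  3  0
So g(8) = 0.
For stack C, compute g(0), g(1), … with moves {2, 6, 7}:
k:     0  1  2  3  4  5  6  7  8  9 10
g(k):  0  0  1  1  0  0  1  1  2  0  3
So g(10) = 3.
Build the Grundy sequence for stack D with g(k) = mex{g(k−s) : s ∈ {2, 4, 6, 7}, s ≤ k}:
g(0) = mex{} = 0
g(1) = mex{} = 0
g(2) = mex{0} = 1
g(3) = mex{0} = 1
g(4) = mex{0,1} = 2
g(5) = mex{0,1} = 2
g(6) = mex{0,1,2} = 3
g(7) = mex{0,1,2} = 3
g(8) = mex{0,1,2,3} = 4
So g(8) = 4.
The value of a disjunctive sum is the nim-sum of the parts.
Combined value = 2 XOR 0 XOR 3 XOR 4 = 5.

5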